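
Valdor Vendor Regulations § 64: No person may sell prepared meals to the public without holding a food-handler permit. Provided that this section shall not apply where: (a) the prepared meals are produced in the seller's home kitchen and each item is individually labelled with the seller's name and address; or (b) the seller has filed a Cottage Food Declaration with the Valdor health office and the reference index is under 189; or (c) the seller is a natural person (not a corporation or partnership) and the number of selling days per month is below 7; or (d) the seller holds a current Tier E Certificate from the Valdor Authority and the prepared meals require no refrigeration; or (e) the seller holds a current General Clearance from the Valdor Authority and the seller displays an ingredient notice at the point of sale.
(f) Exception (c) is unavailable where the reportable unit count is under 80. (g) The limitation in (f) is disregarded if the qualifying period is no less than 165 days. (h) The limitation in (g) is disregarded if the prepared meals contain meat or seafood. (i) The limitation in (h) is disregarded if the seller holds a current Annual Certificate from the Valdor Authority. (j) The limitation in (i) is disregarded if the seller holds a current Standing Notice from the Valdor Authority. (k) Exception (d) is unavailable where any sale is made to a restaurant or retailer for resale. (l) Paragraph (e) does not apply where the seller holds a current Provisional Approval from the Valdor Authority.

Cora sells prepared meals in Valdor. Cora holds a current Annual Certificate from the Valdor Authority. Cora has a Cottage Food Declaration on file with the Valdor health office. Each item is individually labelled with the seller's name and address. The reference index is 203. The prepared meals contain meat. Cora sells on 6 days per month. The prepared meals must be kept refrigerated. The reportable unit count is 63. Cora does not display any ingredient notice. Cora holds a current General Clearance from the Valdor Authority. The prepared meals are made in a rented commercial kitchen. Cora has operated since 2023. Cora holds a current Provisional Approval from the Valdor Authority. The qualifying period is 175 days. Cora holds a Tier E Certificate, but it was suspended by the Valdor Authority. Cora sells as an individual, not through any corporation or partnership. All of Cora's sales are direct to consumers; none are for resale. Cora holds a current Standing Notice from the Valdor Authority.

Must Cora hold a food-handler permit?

Exception (a) fails — the prepared meals are made in a commercial kitchen, not a home kitchen.
Exception (b) fails — the reference index is 203, not under 189.
Exception (c): the seller is a natural person; the number of selling days per month is 6, below the 7 limit — every condition holds. But: (f) is engaged — the reportable unit count is 63, under the 80 limit. (g) would limit (f) — the qualifying period is 175 days, meeting the 165 days threshold — but (h) sets (g) aside: (h) operates against (g): the prepared meals contain meat. (i) is triggered (a current Annual Certificate is held), but is set aside by (j): (j) operates against (i): a current Standing Notice is held. So (c) is unavailable.
Exception (d) does not apply: the Tier E Certificate is not current.
Exception (e) fails — no ingredient notice is displayed.
No exception displaces § 64.

Yes — Cora must hold a food-handler permit.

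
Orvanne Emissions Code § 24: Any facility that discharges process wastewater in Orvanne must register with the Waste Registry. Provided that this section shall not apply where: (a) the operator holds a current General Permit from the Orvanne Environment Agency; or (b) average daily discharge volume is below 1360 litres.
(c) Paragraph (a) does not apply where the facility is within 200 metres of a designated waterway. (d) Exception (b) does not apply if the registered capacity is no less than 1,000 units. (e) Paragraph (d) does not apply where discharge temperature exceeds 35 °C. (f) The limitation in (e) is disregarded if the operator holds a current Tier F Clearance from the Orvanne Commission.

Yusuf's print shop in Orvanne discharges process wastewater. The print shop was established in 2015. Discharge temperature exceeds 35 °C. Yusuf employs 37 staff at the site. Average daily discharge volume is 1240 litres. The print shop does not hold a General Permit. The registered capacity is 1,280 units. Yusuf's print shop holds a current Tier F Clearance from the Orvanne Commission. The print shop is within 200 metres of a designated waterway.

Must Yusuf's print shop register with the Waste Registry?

Yes — Yusuf's print shop must register with the Waste Registry.

Exception (a) fails — no General Permit is held.
Exception (b)'s conditions are all satisfied: average daily discharge volume is 1240 litres, below the 1360 litres limit. But applying paragraphs (d)–(f): (d) operates against (b): the registered capacity is 1,280 units, meeting the 1,000 units threshold. (e) is engaged (discharge temperature exceeds 35 °C), but is overridden by (f): (f) operates against (e): a current Tier F Clearance is held. So (b) is unavailable.
Every exception is unavailable, so the rule governs.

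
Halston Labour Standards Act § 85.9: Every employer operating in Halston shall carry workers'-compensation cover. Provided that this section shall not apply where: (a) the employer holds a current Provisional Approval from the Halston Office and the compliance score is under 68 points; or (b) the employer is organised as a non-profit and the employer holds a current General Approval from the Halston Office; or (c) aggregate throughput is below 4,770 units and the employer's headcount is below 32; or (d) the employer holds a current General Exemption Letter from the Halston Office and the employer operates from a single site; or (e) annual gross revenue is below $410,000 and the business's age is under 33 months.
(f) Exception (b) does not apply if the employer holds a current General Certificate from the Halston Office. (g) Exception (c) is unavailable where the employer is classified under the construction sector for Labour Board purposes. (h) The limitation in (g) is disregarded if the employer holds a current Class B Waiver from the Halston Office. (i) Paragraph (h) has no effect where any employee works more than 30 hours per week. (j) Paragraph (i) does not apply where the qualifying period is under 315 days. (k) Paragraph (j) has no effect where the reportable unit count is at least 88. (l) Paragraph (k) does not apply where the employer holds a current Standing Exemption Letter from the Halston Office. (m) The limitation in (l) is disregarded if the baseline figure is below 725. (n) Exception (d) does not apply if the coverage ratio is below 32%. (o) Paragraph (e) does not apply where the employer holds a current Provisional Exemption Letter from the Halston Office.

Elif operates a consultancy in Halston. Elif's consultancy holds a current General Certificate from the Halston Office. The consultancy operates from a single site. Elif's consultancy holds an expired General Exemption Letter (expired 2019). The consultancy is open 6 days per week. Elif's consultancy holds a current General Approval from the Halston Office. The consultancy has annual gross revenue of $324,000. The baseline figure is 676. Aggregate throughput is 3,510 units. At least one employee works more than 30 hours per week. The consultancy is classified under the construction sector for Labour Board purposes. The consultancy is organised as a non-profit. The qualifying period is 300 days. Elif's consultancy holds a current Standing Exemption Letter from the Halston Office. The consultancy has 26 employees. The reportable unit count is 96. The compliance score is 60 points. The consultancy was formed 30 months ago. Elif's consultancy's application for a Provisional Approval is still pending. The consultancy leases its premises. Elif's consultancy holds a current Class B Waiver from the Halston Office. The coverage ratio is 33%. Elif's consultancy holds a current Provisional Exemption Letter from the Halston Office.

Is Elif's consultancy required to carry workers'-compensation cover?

Yes — Elif's consultancy must carry workers'-compensation cover.

Exception (a) fails — no current Provisional Approval is held.
All of (b)'s requirements are met (the employer is a non-profit; a current General Approval is held). But: (f) operates against (b): a current General Certificate is held. Exception (b) does not apply.
All of (c)'s requirements are met (aggregate throughput is 3,510 units, below the 4,770 units limit; the employer's headcount is 26, below the 32 limit). But: (g) operates against (c): the consultancy is classified under the construction sector. (h) operates (a current Class B Waiver is held), but yields to (i): (i) operates against (h): at least one employee exceeds 30 hours/week. (j) would limit (i) — the qualifying period is 300 days, under the 315 days limit — but (k) sets (j) aside: (k) is triggered — the reportable unit count is 96, meeting the 88 threshold. (l) would limit (k) — a current Standing Exemption Letter is held — but (m) sets (l) aside: (m) operates against (l): the baseline figure is 676, below the 725 limit. (c) is therefore removed.
Exception (d) does not apply: no current General Exemption Letter is held.
Exception (e)'s conditions are all satisfied: annual gross revenue is $324,000, below the $410,000 limit; the business's age is 30 months, under the 33 months limit. However, paragraph (o) must be considered: (o) is triggered — a current Provisional Exemption Letter is held. Exception (e) does not apply.
No exception applies. The general rule governs.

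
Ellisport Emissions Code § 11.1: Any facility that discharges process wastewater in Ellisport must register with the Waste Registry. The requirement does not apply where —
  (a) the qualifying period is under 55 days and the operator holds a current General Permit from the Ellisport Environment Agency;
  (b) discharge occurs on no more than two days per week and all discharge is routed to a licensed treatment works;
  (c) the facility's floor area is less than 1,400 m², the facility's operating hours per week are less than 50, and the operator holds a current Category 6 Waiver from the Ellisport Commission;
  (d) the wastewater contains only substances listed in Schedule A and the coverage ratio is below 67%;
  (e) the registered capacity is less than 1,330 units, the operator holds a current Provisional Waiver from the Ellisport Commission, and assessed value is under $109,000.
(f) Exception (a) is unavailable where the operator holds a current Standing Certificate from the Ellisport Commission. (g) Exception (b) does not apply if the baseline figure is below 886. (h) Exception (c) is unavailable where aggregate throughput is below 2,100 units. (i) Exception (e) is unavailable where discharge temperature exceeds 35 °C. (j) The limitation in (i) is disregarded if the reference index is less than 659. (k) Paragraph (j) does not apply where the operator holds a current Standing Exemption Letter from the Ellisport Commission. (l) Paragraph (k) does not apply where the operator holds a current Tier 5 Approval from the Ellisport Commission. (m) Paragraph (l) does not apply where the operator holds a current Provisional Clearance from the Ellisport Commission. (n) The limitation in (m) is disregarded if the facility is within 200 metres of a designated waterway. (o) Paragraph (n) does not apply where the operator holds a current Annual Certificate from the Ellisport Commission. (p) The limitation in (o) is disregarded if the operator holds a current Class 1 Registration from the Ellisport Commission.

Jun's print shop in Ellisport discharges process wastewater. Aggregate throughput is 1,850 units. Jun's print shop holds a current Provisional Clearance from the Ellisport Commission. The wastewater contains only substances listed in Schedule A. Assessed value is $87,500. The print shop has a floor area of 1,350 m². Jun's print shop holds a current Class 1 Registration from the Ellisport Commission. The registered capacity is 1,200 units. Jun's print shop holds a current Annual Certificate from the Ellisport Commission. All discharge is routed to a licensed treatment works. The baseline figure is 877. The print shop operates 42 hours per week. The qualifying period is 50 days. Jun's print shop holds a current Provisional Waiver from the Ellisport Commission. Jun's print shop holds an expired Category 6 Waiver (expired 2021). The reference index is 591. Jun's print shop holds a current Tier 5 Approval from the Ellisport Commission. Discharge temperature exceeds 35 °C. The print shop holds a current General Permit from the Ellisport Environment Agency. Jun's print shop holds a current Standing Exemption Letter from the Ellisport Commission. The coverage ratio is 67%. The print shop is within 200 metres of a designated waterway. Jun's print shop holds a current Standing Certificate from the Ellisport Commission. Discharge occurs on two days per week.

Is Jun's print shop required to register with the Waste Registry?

Exception (a): the qualifying period is 50 days, under the 55 days limit; a current General Permit is held — every condition holds. However, paragraph (f) must be considered: (f) operates against (a): a current Standing Certificate is held. Exception (a) does not apply.
Exception (b): discharge occurs on no more than two days per week; discharge is routed to a licensed treatment works — every condition holds. However, paragraph (g) must be considered: (g) is triggered — the baseline figure is 877, below the 886 limit. Exception (b) does not apply.
Exception (c) requires that the operator holds a current Category 6 Waiver from the Ellisport Commission; but no current Category 6 Waiver is held, so (c) is unavailable.
Exception (d) requires that the coverage ratio is below 67%; but the coverage ratio is 67%, not below 67%, so (d) is unavailable.
Exception (e) is satisfied on its face — the registered capacity is 1,200 units, less than the 1,330 units limit; a current Provisional Waiver is held; assessed value is $87,500, under the $109,000 limit. Applying paragraphs (i)–(p): (i) would limit (e) — discharge temperature exceeds 35 °C — but (j) sets (i) aside: (j) operates against (i): the reference index is 591, less than the 659 limit. (k) is engaged (a current Standing Exemption Letter is held), but yields to (l): (l) operates against (k): a current Tier 5 Approval is held. (m) is engaged (a current Provisional Clearance is held), but is displaced by (n): (n) operates against (m): the print shop is within 200 m of a designated waterway. (o) is triggered (a current Annual Certificate is held), but yields to (p): (p) is triggered — a current Class 1 Registration is held. So (e) applies.

No — exception (e) applies; Jun's print shop is not required to register with the Waste Registry.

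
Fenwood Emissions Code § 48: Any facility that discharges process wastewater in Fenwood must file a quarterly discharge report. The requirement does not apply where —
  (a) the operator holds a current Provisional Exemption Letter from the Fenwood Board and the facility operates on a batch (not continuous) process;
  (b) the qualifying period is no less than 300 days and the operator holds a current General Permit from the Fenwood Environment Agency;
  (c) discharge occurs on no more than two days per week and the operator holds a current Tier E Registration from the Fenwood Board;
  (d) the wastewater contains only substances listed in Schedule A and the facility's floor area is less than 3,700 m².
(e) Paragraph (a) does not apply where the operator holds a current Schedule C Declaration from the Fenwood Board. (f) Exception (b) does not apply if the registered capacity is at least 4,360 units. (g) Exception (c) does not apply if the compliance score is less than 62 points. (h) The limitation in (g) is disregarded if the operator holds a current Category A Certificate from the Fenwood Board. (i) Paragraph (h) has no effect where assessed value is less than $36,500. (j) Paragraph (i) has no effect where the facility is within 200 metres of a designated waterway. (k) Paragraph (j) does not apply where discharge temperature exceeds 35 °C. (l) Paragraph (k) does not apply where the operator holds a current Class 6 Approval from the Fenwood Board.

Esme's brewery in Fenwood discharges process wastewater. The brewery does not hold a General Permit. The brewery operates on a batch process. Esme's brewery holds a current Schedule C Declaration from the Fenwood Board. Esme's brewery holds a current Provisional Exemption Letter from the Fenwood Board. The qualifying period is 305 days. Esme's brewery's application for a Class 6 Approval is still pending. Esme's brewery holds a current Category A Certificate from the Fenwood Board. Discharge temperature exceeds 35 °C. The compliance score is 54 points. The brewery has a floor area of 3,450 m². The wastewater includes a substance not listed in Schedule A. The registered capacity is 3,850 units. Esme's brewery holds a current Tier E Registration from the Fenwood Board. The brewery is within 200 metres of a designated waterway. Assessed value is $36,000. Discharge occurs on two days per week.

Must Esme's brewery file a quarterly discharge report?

Yes — Esme's brewery must file a quarterly discharge report.

All of (a)'s requirements are met (a current Provisional Exemption Letter is held; the facility operates on a batch process). But: (e) operates against (a): a current Schedule C Declaration is held. Exception (a) does not apply.
Exception (b) fails — no General Permit is held.
Exception (c)'s conditions are all satisfied: discharge occurs on no more than two days per week; a current Tier E Registration is held. However, paragraphs (g)–(l) must be considered: (g) operates against (c): the compliance score is 54 points, less than the 62 points limit. (h) would limit (g) — a current Category A Certificate is held — but (i) sets (h) aside: (i) is engaged — assessed value is $36,000, less than the $36,500 limit. (j) would limit (i) — the brewery is within 200 m of a designated waterway — but (k) sets (j) aside: (k) operates against (j): discharge temperature exceeds 35 °C. (l) is not engaged (the Class 6 Approval is not current), so (k) stands. Exception (c) does not apply.
Exception (d) does not apply: the wastewater includes a non-Schedule-A substance.
Every exception is unavailable, so the rule governs.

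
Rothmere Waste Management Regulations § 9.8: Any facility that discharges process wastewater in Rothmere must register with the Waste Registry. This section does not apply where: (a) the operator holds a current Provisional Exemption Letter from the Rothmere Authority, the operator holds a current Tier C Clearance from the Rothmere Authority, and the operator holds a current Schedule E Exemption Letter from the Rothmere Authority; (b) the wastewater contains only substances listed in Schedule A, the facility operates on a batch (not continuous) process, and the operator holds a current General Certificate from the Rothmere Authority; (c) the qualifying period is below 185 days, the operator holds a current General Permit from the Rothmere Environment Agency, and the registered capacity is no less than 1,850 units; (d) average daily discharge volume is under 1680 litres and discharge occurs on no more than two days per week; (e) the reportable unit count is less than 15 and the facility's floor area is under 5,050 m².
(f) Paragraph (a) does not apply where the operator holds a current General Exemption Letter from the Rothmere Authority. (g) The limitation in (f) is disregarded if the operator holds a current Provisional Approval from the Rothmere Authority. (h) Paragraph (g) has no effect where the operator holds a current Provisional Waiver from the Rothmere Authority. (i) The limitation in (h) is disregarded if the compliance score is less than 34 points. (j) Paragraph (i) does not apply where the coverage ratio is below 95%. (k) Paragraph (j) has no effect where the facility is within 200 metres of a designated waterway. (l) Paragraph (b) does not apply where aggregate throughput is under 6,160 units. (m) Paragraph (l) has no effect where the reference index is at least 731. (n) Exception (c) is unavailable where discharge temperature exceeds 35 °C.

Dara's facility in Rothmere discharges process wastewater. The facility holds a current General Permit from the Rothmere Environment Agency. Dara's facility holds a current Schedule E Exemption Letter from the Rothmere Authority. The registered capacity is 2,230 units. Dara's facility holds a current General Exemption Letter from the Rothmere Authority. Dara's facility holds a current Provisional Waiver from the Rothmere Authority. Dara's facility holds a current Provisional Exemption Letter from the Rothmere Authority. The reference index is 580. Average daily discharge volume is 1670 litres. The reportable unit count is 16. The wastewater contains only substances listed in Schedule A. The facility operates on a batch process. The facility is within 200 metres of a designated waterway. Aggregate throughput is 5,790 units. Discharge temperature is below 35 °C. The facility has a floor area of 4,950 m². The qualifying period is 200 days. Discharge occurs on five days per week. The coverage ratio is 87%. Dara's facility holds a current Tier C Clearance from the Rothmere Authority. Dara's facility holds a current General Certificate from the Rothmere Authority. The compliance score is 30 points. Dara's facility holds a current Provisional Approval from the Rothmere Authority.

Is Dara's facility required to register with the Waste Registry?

No — exception (a) applies; Dara's facility is not required to register with the Waste Registry.

Exception (a)'s conditions are all satisfied: a current Provisional Exemption Letter is held; a current Tier C Clearance is held; a current Schedule E Exemption Letter is held. Considering the limiting provisions: (f) would limit (a) — a current General Exemption Letter is held — but (g) sets (f) aside: (g) applies — a current Provisional Approval is held. (h) operates (a current Provisional Waiver is held), but is itself disapplied by (i): (i) is triggered — the compliance score is 30 points, less than the 34 points limit. (j) operates (the coverage ratio is 87%, below the 95% limit), but is displaced by (k): (k) operates against (j): the facility is within 200 m of a designated waterway. (a) remains available.
Exception (b)'s conditions are all satisfied: the wastewater is Schedule-A-only; the facility operates on a batch process; a current General Certificate is held. But applying paragraphs (l)–(m): (l) operates against (b): aggregate throughput is 5,790 units, under the 6,160 units limit. (m), which would lift (l), is not triggered — the reference index is 580, short of 731. Exception (b) does not apply.
Exception (c) fails — the qualifying period is 200 days, not below 185 days.
Exception (d) does not apply: discharge occurs on five days per week.
Exception (e) does not apply: the reportable unit count is 16, not less than 15.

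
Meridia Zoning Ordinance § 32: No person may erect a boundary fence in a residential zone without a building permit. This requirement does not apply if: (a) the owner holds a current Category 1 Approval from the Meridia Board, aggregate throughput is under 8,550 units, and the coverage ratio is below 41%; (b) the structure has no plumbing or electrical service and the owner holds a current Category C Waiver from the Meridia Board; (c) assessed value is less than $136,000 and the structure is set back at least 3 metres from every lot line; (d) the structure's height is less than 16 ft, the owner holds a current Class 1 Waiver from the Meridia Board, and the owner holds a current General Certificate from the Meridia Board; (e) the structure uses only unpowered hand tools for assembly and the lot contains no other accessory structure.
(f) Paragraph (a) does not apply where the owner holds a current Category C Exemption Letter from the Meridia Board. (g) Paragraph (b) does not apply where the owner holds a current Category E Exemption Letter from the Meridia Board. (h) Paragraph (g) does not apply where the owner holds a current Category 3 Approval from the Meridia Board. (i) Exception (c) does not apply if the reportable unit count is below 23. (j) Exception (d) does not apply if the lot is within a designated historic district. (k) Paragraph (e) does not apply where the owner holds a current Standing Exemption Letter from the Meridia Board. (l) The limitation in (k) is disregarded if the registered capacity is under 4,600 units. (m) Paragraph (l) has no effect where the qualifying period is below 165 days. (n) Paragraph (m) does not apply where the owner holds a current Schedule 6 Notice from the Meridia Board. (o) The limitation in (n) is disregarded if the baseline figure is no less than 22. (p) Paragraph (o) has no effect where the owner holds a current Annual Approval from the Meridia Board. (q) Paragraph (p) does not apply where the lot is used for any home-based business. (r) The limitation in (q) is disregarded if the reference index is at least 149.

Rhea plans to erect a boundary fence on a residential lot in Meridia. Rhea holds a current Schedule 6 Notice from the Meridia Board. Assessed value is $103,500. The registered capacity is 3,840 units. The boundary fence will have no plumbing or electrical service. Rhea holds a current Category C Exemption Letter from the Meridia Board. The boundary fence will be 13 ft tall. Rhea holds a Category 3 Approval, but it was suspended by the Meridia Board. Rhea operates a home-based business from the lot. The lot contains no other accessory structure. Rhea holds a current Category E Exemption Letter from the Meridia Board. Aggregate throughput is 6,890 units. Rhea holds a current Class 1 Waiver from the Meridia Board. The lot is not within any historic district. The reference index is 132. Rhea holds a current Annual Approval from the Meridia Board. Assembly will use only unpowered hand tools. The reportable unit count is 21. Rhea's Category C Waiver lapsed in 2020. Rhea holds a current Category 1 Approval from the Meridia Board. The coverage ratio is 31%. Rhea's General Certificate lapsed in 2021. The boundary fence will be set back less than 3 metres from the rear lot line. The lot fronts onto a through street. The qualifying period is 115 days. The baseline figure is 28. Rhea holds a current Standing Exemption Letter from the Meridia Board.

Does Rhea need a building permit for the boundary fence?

Yes — Rhea must obtain a building permit.

All of (a)'s requirements are met (a current Category 1 Approval is held; aggregate throughput is 6,890 units, under the 8,550 units limit; the coverage ratio is 31%, below the 41% limit). But applying paragraph (f): (f) is engaged — a current Category C Exemption Letter is held. (a) is therefore removed.
Exception (b) requires that the owner holds a current Category C Waiver from the Meridia Board; but no current Category C Waiver is held, so (b) is unavailable.
Exception (c) does not apply: the rear setback is under 3 m.
Exception (d) does not apply: the General Certificate is not current.
Exception (e): assembly uses only hand tools; the lot has no other accessory structure — every condition holds. Turning to paragraphs (k)–(r): (k) operates against (e): a current Standing Exemption Letter is held. (l) would limit (k) — the registered capacity is 3,840 units, under the 4,600 units limit — but (m) sets (l) aside: (m) operates — the qualifying period is 115 days, below the 165 days limit. (n) operates (a current Schedule 6 Notice is held), but is displaced by (o): (o) is triggered — the baseline figure is 28, meeting the 22 threshold. (p) is triggered (a current Annual Approval is held), but is itself disapplied by (q): (q) operates — a home-based business operates on the lot. (r), which would lift (q), is not triggered — the reference index is 132, short of 149. (e) is therefore removed.
No exception applies. The general rule governs.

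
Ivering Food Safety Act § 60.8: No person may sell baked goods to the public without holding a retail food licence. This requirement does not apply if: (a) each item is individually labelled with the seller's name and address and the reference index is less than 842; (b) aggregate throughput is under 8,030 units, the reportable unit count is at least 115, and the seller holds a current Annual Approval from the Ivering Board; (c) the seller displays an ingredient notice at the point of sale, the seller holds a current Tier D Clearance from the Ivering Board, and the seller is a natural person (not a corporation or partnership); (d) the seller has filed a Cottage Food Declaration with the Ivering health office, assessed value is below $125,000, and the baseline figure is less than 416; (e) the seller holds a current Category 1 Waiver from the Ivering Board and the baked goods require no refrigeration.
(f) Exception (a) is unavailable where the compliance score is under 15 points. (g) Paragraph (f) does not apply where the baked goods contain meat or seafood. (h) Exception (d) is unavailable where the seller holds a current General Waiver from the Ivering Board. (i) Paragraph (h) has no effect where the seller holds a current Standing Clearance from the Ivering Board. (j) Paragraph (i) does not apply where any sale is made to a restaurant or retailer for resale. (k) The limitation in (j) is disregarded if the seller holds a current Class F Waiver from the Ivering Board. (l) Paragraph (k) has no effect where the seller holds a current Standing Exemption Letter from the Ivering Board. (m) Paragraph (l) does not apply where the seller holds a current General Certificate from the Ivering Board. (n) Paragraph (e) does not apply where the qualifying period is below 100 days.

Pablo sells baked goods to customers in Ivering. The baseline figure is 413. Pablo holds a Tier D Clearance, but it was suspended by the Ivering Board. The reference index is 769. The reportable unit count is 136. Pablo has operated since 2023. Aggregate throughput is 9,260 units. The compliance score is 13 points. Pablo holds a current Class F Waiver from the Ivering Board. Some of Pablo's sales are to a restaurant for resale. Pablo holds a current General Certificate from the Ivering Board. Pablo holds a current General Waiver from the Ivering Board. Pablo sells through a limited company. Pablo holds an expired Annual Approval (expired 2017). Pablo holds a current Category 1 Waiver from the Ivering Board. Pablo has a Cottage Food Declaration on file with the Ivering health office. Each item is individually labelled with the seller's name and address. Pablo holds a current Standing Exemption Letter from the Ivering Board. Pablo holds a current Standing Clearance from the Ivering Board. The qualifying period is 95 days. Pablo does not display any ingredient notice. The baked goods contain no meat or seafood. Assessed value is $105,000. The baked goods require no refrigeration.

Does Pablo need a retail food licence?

All of (a)'s requirements are met (items are individually labelled; the reference index is 769, less than the 842 limit). But applying paragraphs (f)–(g): (f) is engaged — the compliance score is 13 points, under the 15 points limit. (g), which would lift (f), is inapplicable — the baked goods contain no meat or seafood. So (a) is unavailable.
Exception (b) fails — aggregate throughput is 9,260 units, not under 8,030 units.
Exception (c) requires that the seller displays an ingredient notice at the point of sale; but no ingredient notice is displayed, so (c) is unavailable.
Exception (d)'s conditions are all satisfied: a Cottage Food Declaration is on file; assessed value is $105,000, below the $125,000 limit; the baseline figure is 413, less than the 416 limit. Applying paragraphs (h)–(m): (h) would limit (d) — a current General Waiver is held — but (i) sets (h) aside: (i) applies — a current Standing Clearance is held. (j) applies (some sales are to a restaurant for resale), but is itself disapplied by (k): (k) operates against (j): a current Class F Waiver is held. (l) would limit (k) — a current Standing Exemption Letter is held — but (m) sets (l) aside: (m) operates against (l): a current General Certificate is held. Exception (d) stands.
All of (e)'s requirements are met (a current Category 1 Waiver is held; the baked goods are shelf-stable). However, paragraph (n) must be considered: (n) is engaged — the qualifying period is 95 days, below the 100 days limit. Exception (e) does not apply.

No — exception (d) applies; Pablo is not required to hold a retail food licence.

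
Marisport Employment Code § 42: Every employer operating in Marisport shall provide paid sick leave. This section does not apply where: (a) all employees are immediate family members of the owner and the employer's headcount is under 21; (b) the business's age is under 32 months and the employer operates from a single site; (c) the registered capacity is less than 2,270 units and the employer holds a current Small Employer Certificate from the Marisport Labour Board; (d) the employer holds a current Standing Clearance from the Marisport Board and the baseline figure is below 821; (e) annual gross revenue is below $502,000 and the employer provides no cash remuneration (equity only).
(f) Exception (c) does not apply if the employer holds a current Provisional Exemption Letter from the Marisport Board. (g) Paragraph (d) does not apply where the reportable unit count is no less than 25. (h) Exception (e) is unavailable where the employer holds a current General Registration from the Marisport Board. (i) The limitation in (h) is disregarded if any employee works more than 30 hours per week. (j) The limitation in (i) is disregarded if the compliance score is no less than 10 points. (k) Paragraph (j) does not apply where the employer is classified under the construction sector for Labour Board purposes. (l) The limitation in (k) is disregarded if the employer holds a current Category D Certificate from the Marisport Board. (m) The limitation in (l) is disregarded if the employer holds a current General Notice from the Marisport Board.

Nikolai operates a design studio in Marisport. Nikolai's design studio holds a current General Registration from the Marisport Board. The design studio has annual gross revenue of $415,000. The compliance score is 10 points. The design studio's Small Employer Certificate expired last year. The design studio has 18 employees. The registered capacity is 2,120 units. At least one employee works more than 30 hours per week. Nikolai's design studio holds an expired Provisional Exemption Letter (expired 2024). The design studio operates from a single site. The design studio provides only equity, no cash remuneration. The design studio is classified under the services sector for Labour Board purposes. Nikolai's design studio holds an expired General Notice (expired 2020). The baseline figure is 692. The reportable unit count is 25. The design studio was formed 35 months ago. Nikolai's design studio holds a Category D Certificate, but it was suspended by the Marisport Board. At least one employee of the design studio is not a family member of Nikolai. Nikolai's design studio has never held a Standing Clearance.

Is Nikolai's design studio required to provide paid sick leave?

Yes — Nikolai's design studio must provide paid sick leave.

Exception (a) does not apply: at least one employee is not a family member.
Exception (b) requires that the business's age is under 32 months; but the business's age is 35 months, not under 32 months, so (b) is unavailable.
Exception (c) fails — the Small Employer Certificate has expired.
Exception (d) fails — the Standing Clearance is not current.
Exception (e) is satisfied on its face — annual gross revenue is $415,000, below the $502,000 limit; remuneration is equity-only. Turning to paragraphs (h)–(m): (h) operates against (e): a current General Registration is held. (i) would limit (h) — at least one employee exceeds 30 hours/week — but (j) sets (i) aside: (j) is triggered — the compliance score is 10 points, meeting the 10 points threshold. (k) is not engaged (the design studio is classified under the services sector), so (j) stands. (e) is therefore removed.
No exception applies. The general rule governs.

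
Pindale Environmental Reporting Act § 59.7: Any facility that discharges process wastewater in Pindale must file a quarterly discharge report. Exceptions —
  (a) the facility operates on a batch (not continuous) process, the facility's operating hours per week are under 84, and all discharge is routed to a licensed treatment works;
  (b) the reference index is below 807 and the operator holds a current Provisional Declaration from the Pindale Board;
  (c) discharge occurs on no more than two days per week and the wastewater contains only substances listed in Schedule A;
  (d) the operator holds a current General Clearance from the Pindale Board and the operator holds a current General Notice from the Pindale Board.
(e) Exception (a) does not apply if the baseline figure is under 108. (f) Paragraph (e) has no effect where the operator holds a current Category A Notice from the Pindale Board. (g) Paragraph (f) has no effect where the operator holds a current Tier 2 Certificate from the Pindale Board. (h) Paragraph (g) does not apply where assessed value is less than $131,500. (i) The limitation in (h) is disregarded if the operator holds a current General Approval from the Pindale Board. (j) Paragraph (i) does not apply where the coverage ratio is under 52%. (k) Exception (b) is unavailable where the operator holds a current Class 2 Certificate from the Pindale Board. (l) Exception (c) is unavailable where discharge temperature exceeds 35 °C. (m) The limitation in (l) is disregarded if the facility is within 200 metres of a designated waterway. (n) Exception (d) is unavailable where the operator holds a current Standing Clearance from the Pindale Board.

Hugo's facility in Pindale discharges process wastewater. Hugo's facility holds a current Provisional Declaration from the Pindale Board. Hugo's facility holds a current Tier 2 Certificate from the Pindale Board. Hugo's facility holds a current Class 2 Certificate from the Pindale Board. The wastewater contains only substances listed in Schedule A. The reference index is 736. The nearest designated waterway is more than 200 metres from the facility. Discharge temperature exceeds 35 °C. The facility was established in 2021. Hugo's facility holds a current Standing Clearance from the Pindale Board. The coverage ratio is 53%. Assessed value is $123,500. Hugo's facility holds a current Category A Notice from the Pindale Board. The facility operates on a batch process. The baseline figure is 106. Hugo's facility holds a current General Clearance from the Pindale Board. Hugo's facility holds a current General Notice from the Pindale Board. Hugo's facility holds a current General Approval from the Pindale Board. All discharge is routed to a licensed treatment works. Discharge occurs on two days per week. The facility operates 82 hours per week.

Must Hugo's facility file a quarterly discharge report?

Yes — Hugo's facility must file a quarterly discharge report.

Exception (a)'s conditions are all satisfied: the facility operates on a batch process; the facility's operating hours per week are 82, under the 84 limit; discharge is routed to a licensed treatment works. However, paragraphs (e)–(j) must be considered: (e) operates against (a): the baseline figure is 106, under the 108 limit. (f) operates (a current Category A Notice is held), but yields to (g): (g) is triggered — a current Tier 2 Certificate is held. (h) is engaged (assessed value is $123,500, less than the $131,500 limit), but is set aside by (i): (i) is triggered — a current General Approval is held. (j), which would lift (i), is not triggered — the coverage ratio is 53%, not under 52%. (a) is therefore removed.
Exception (b): the reference index is 736, below the 807 limit; a current Provisional Declaration is held — every condition holds. But applying paragraph (k): (k) is engaged — a current Class 2 Certificate is held. Exception (b) does not apply.
Exception (c): discharge occurs on no more than two days per week; the wastewater is Schedule-A-only — every condition holds. However, paragraphs (l)–(m) must be considered: (l) is engaged — discharge temperature exceeds 35 °C. (m), which would lift (l), is inapplicable — the facility is more than 200 m from any designated waterway. (c) is therefore removed.
Exception (d): a current General Clearance is held; a current General Notice is held — every condition holds. However, paragraph (n) must be considered: (n) is engaged — a current Standing Clearance is held. Exception (d) does not apply.
Every exception is unavailable, so the rule governs.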